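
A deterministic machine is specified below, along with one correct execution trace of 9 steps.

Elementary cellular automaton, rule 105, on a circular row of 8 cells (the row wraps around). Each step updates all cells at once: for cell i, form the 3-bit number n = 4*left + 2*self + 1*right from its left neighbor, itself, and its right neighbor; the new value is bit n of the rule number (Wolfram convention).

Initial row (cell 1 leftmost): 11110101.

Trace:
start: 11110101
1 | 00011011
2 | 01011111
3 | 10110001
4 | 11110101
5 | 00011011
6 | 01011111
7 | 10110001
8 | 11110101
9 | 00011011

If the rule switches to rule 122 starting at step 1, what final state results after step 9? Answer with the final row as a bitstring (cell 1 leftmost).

(re-executing steps 1..9 under rule 122; state before step 1: 11110101)
1 | 00011011
2 | 10111111
3 | 11100000
4 | 10110001
5 | 11111011
6 | 00001110
7 | 00011011
8 | 10111111
9 | 11100000

11100000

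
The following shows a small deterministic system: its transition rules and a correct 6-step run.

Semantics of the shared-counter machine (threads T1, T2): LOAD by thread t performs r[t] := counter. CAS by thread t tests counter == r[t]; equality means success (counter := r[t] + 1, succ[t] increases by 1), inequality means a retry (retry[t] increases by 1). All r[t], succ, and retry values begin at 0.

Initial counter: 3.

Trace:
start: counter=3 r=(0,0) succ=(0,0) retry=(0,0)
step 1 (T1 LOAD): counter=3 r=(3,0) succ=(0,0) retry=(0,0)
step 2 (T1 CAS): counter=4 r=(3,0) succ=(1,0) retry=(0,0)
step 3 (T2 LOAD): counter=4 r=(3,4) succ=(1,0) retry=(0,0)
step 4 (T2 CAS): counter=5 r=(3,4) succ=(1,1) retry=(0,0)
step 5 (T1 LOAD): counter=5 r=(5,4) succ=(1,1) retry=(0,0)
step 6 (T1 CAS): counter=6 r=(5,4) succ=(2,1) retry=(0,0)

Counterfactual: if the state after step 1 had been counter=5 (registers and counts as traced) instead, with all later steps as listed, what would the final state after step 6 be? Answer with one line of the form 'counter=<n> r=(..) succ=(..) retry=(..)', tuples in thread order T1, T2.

state after step 1 := counter=5 r=(3,0) succ=(0,0) retry=(0,0)
step 2 (T1 CAS): counter=5 r=(3,0) succ=(0,0) retry=(1,0)
step 3 (T2 LOAD): counter=5 r=(3,5) succ=(0,0) retry=(1,0)
step 4 (T2 CAS): counter=6 r=(3,5) succ=(0,1) retry=(1,0)
step 5 (T1 LOAD): counter=6 r=(6,5) succ=(0,1) retry=(1,0)
step 6 (T1 CAS): counter=7 r=(6,5) succ=(1,1) retry=(1,0)

counter=7 r=(6,5) succ=(1,1) retry=(1,0)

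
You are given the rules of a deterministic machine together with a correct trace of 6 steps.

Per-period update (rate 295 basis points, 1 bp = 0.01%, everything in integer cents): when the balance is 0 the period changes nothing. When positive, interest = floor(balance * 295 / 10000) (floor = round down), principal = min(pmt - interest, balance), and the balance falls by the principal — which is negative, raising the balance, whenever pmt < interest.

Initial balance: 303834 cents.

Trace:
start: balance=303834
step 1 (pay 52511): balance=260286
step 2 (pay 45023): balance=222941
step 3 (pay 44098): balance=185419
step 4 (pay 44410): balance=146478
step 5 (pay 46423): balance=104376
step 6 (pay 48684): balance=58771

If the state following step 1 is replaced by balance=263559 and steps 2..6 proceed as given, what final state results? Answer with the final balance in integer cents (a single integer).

state after step 1 := balance=263559
step 2 (pay 45023): balance=226310
step 3 (pay 44098): balance=188888
step 4 (pay 44410): balance=150050
step 5 (pay 46423): balance=108053
step 6 (pay 48684): balance=62556

62556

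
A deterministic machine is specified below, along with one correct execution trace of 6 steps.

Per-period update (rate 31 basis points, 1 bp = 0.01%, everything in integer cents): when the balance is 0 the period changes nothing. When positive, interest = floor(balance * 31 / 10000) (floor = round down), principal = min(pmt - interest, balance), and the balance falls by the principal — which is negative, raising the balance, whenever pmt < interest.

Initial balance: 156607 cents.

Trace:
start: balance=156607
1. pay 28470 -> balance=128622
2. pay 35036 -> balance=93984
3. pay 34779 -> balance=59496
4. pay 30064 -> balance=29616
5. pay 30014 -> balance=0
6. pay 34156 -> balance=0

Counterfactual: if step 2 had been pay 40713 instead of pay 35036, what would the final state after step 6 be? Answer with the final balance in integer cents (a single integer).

(re-executing from step 2 with the substitution; state before step 2: balance=128622)
2. pay 40713 -> balance=88307
3. pay 34779 -> balance=53801
4. pay 30064 -> balance=23903
5. pay 30014 -> balance=0
6. pay 34156 -> balance=0

0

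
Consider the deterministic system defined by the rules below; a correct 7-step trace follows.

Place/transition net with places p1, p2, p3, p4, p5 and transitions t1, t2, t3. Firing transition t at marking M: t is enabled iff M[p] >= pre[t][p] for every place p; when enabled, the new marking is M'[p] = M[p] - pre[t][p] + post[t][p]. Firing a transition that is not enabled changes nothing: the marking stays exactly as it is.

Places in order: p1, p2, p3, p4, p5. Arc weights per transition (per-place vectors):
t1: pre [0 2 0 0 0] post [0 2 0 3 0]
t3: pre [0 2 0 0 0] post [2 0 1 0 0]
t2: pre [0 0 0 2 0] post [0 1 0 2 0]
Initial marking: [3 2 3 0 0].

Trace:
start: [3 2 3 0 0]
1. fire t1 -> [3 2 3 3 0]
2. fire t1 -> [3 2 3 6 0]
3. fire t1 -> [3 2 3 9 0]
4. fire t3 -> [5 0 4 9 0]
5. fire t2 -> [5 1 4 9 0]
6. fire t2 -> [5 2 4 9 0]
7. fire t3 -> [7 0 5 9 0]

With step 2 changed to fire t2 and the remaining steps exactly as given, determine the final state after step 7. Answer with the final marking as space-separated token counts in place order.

(re-executing from step 2 with the substitution; state before step 2: [3 2 3 3 0])
2. fire t2 -> [3 3 3 3 0]
3. fire t1 -> [3 3 3 6 0]
4. fire t3 -> [5 1 4 6 0]
5. fire t2 -> [5 2 4 6 0]
6. fire t2 -> [5 3 4 6 0]
7. fire t3 -> [7 1 5 6 0]

7 1 5 6 0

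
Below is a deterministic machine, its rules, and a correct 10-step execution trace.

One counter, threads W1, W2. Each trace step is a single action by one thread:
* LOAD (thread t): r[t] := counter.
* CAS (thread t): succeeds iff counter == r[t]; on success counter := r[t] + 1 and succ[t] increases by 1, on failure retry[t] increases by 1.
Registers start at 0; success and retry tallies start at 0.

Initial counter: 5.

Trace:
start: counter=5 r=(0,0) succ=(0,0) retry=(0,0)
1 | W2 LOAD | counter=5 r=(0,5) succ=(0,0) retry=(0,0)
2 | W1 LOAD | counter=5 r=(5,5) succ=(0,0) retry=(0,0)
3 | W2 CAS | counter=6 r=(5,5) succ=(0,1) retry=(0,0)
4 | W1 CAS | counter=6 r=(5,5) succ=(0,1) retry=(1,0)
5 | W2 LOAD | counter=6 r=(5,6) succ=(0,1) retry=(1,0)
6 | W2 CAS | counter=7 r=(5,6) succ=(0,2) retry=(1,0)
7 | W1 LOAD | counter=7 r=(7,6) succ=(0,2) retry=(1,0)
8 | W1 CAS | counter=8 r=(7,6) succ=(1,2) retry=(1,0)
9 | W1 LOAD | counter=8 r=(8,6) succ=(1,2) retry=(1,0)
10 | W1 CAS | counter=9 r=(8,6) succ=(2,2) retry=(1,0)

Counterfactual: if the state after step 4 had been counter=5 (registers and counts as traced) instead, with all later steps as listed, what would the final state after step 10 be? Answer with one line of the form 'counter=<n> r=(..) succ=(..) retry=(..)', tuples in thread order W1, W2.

counter=8 r=(7,5) succ=(2,2) retry=(1,0)

state after step 4 := counter=5 r=(5,5) succ=(0,1) retry=(1,0)
5 | W2 LOAD | counter=5 r=(5,5) succ=(0,1) retry=(1,0)
6 | W2 CAS | counter=6 r=(5,5) succ=(0,2) retry=(1,0)
7 | W1 LOAD | counter=6 r=(6,5) succ=(0,2) retry=(1,0)
8 | W1 CAS | counter=7 r=(6,5) succ=(1,2) retry=(1,0)
9 | W1 LOAD | counter=7 r=(7,5) succ=(1,2) retry=(1,0)
10 | W1 CAS | counter=8 r=(7,5) succ=(2,2) retry=(1,0)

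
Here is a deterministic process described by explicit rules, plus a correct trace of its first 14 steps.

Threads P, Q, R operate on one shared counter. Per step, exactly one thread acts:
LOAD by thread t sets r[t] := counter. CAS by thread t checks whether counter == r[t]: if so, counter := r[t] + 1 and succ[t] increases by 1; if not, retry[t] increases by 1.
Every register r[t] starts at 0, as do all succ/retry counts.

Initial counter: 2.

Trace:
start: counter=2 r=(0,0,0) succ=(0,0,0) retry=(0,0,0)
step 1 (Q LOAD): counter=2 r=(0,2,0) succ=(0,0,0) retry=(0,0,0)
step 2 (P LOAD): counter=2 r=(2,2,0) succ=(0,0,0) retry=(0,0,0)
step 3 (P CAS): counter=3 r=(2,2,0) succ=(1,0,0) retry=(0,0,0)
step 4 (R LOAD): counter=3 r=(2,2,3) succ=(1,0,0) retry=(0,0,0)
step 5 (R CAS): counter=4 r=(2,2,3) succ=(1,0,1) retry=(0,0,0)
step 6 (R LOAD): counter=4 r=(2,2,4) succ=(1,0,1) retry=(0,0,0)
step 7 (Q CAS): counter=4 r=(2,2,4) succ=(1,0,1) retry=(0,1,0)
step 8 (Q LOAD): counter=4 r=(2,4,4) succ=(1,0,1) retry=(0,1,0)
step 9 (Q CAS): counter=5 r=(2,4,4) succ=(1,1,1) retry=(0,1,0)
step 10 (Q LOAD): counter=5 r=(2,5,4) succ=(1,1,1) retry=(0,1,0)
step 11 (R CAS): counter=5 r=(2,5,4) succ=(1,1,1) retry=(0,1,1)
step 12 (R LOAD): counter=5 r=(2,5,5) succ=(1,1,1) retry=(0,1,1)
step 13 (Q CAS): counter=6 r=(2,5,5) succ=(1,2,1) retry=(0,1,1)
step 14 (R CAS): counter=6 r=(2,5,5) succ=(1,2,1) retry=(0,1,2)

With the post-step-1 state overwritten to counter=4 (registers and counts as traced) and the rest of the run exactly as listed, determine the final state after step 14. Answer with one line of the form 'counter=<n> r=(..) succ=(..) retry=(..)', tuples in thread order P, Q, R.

state after step 1 := counter=4 r=(0,2,0) succ=(0,0,0) retry=(0,0,0)
step 2 (P LOAD): counter=4 r=(4,2,0) succ=(0,0,0) retry=(0,0,0)
step 3 (P CAS): counter=5 r=(4,2,0) succ=(1,0,0) retry=(0,0,0)
step 4 (R LOAD): counter=5 r=(4,2,5) succ=(1,0,0) retry=(0,0,0)
step 5 (R CAS): counter=6 r=(4,2,5) succ=(1,0,1) retry=(0,0,0)
step 6 (R LOAD): counter=6 r=(4,2,6) succ=(1,0,1) retry=(0,0,0)
step 7 (Q CAS): counter=6 r=(4,2,6) succ=(1,0,1) retry=(0,1,0)
step 8 (Q LOAD): counter=6 r=(4,6,6) succ=(1,0,1) retry=(0,1,0)
step 9 (Q CAS): counter=7 r=(4,6,6) succ=(1,1,1) retry=(0,1,0)
step 10 (Q LOAD): counter=7 r=(4,7,6) succ=(1,1,1) retry=(0,1,0)
step 11 (R CAS): counter=7 r=(4,7,6) succ=(1,1,1) retry=(0,1,1)
step 12 (R LOAD): counter=7 r=(4,7,7) succ=(1,1,1) retry=(0,1,1)
step 13 (Q CAS): counter=8 r=(4,7,7) succ=(1,2,1) retry=(0,1,1)
step 14 (R CAS): counter=8 r=(4,7,7) succ=(1,2,1) retry=(0,1,2)

counter=8 r=(4,7,7) succ=(1,2,1) retry=(0,1,2)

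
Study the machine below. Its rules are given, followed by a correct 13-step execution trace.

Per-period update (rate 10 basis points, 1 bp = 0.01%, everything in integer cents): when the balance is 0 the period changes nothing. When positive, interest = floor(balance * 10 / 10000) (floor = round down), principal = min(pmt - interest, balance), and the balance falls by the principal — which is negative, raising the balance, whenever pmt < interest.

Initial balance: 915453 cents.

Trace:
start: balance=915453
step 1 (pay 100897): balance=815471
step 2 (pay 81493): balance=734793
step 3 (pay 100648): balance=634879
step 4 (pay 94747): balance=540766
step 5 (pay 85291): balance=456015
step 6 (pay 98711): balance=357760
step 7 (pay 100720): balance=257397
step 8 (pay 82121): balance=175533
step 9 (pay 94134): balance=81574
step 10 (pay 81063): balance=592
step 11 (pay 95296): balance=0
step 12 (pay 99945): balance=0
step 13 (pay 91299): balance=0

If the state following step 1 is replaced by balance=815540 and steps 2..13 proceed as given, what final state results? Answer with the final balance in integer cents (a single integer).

state after step 1 := balance=815540
step 2 (pay 81493): balance=734862
step 3 (pay 100648): balance=634948
step 4 (pay 94747): balance=540835
step 5 (pay 85291): balance=456084
step 6 (pay 98711): balance=357829
step 7 (pay 100720): balance=257466
step 8 (pay 82121): balance=175602
step 9 (pay 94134): balance=81643
step 10 (pay 81063): balance=661
step 11 (pay 95296): balance=0
step 12 (pay 99945): balance=0
step 13 (pay 91299): balance=0

0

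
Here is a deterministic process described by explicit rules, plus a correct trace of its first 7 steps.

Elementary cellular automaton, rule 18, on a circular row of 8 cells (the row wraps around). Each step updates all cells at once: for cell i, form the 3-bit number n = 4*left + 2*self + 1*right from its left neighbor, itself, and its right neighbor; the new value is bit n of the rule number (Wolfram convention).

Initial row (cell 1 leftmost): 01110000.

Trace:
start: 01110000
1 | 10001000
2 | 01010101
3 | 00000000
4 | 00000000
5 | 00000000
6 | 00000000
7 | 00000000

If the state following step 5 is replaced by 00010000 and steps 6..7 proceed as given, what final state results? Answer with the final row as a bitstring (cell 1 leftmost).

01000100

state after step 5 := 00010000
6 | 00101000
7 | 01000100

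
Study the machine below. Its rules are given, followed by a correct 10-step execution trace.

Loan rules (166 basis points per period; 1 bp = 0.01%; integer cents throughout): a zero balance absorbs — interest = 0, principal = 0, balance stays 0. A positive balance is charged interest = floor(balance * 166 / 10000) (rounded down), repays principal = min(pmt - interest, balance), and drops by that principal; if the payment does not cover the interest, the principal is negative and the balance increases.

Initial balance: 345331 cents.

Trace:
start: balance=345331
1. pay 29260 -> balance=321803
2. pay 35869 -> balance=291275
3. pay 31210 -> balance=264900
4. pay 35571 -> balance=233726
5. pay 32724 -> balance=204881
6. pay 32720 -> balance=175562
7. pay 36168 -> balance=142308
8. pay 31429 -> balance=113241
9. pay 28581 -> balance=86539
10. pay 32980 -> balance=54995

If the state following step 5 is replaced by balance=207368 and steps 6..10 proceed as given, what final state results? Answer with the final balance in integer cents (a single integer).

state after step 5 := balance=207368
6. pay 32720 -> balance=178090
7. pay 36168 -> balance=144878
8. pay 31429 -> balance=115853
9. pay 28581 -> balance=89195
10. pay 32980 -> balance=57695

57695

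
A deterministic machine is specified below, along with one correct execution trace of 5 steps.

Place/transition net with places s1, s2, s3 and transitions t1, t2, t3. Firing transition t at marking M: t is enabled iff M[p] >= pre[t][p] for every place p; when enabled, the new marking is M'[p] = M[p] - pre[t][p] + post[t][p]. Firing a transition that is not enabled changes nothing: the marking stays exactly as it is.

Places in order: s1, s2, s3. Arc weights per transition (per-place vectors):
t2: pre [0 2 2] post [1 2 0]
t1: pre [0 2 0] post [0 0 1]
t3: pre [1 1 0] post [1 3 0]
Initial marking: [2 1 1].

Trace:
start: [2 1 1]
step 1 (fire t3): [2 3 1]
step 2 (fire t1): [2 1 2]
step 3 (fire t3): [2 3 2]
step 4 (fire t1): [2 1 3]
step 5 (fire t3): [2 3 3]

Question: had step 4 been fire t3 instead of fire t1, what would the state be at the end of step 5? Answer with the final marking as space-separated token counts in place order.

(re-executing from step 4 with the substitution; state before step 4: [2 3 2])
step 4 (fire t3): [2 5 2]
step 5 (fire t3): [2 7 2]

2 7 2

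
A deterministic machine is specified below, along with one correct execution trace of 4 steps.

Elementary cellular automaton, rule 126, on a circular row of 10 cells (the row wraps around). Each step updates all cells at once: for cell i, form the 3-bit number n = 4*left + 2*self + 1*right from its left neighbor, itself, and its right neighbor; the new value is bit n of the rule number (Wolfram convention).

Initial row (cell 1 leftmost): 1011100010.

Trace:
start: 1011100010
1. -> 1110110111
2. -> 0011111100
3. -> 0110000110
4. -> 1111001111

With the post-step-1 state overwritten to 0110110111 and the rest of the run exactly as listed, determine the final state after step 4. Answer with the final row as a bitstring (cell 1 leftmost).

state after step 1 := 0110110111
2. -> 1111111101
3. -> 0000000111
4. -> 1000001101

1000001101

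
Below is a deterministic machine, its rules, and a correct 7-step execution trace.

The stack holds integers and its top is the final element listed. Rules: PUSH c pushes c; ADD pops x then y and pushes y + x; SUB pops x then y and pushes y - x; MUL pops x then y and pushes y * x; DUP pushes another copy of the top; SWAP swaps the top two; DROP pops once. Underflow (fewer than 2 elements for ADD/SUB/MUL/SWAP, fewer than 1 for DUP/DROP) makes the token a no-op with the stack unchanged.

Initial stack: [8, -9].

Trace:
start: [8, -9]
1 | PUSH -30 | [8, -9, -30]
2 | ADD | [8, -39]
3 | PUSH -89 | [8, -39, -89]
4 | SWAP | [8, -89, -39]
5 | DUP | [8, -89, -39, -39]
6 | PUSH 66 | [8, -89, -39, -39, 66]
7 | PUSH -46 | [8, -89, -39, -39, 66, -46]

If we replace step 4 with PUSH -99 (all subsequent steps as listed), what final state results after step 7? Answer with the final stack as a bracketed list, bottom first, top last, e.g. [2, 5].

[8, -39, -89, -99, -99, 66, -46]

(re-executing from step 4 with the substitution; state before step 4: [8, -39, -89])
4 | PUSH -99 | [8, -39, -89, -99]
5 | DUP | [8, -39, -89, -99, -99]
6 | PUSH 66 | [8, -39, -89, -99, -99, 66]
7 | PUSH -46 | [8, -39, -89, -99, -99, 66, -46]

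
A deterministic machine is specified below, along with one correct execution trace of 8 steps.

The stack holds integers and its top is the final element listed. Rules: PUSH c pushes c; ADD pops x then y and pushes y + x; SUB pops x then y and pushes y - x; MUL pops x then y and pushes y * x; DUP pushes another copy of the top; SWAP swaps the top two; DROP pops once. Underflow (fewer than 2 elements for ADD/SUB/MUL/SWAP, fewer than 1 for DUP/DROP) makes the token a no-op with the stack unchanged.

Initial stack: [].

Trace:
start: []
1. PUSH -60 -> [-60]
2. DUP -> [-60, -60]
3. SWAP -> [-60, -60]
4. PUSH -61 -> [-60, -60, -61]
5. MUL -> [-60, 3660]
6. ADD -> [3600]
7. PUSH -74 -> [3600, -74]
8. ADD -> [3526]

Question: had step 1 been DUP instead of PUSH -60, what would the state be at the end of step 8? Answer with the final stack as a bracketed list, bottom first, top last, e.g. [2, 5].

(re-executing from step 1 with the substitution; state before step 1: [])
1. DUP -> []
2. DUP -> []
3. SWAP -> []
4. PUSH -61 -> [-61]
5. MUL -> [-61]
6. ADD -> [-61]
7. PUSH -74 -> [-61, -74]
8. ADD -> [-135]

[-135]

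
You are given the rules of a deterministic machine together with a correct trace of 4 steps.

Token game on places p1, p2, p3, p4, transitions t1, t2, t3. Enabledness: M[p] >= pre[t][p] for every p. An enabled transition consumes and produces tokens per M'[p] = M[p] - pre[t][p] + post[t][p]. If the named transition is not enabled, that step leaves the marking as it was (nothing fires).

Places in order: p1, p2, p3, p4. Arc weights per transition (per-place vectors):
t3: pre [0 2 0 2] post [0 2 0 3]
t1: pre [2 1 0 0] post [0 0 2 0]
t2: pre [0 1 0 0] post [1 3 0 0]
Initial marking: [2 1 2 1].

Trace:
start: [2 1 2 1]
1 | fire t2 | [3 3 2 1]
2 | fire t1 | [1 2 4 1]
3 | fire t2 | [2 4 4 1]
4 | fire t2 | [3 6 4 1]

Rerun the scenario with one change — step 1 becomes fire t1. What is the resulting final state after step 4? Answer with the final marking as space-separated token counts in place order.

(re-executing from step 1 with the substitution; state before step 1: [2 1 2 1])
1 | fire t1 | [0 0 4 1]
2 | fire t1 | [0 0 4 1]
3 | fire t2 | [0 0 4 1]
4 | fire t2 | [0 0 4 1]

0 0 4 1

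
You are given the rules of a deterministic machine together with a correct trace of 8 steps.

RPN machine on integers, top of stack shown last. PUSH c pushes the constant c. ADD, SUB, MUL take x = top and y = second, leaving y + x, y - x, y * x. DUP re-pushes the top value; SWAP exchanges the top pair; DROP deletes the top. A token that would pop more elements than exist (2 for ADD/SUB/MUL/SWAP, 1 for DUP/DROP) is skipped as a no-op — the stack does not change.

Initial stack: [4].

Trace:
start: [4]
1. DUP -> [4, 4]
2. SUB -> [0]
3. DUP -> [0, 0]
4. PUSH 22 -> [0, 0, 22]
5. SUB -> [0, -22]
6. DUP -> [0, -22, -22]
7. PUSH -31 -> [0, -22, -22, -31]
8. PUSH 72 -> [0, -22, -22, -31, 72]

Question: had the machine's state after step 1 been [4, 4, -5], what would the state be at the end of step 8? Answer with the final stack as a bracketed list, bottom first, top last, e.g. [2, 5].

[4, 9, -13, -13, -31, 72]

state after step 1 := [4, 4, -5]
2. SUB -> [4, 9]
3. DUP -> [4, 9, 9]
4. PUSH 22 -> [4, 9, 9, 22]
5. SUB -> [4, 9, -13]
6. DUP -> [4, 9, -13, -13]
7. PUSH -31 -> [4, 9, -13, -13, -31]
8. PUSH 72 -> [4, 9, -13, -13, -31, 72]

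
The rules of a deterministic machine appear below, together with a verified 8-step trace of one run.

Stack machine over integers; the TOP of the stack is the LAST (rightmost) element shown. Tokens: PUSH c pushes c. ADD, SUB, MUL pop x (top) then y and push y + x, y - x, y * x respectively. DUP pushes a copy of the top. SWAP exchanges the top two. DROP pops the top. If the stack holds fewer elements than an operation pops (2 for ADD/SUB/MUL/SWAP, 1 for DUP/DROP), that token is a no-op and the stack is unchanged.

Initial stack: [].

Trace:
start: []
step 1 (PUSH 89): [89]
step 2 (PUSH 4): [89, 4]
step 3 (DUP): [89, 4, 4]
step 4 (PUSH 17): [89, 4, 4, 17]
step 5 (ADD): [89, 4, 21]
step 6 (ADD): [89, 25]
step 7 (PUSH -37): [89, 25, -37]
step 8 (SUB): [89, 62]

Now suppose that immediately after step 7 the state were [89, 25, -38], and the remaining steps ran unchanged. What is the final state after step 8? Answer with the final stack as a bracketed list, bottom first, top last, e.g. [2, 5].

[89, 63]

state after step 7 := [89, 25, -38]
step 8 (SUB): [89, 63]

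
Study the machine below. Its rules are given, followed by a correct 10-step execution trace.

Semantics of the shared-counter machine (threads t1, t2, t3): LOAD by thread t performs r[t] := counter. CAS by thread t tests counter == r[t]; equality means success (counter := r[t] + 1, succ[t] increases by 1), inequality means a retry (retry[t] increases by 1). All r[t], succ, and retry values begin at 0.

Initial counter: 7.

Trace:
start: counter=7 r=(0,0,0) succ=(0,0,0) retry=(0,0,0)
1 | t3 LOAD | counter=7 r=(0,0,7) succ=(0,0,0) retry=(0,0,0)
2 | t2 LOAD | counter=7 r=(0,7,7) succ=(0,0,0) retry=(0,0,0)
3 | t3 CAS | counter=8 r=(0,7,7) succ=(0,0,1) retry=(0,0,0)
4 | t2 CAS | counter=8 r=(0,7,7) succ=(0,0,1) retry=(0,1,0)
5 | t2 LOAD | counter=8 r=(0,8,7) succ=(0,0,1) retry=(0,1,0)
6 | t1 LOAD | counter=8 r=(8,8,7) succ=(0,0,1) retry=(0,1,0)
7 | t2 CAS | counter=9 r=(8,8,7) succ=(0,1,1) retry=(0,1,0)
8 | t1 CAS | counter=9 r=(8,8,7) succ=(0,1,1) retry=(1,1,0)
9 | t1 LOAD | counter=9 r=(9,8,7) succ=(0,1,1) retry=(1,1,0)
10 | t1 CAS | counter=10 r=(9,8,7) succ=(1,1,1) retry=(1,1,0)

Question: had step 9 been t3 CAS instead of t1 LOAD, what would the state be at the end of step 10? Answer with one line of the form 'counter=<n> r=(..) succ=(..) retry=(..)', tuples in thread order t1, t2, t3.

(re-executing from step 9 with the substitution; state before step 9: counter=9 r=(8,8,7) succ=(0,1,1) retry=(1,1,0))
9 | t3 CAS | counter=9 r=(8,8,7) succ=(0,1,1) retry=(1,1,1)
10 | t1 CAS | counter=9 r=(8,8,7) succ=(0,1,1) retry=(2,1,1)

counter=9 r=(8,8,7) succ=(0,1,1) retry=(2,1,1)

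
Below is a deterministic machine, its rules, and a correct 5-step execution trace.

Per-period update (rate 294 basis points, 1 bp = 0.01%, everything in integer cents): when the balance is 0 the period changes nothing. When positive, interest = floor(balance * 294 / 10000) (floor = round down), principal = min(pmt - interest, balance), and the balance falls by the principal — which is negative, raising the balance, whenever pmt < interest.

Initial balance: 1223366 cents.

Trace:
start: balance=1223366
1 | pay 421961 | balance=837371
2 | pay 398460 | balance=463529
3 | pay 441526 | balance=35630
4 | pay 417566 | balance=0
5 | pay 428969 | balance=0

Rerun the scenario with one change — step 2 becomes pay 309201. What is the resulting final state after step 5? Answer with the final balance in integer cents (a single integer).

0

(re-executing from step 2 with the substitution; state before step 2: balance=837371)
2 | pay 309201 | balance=552788
3 | pay 441526 | balance=127513
4 | pay 417566 | balance=0
5 | pay 428969 | balance=0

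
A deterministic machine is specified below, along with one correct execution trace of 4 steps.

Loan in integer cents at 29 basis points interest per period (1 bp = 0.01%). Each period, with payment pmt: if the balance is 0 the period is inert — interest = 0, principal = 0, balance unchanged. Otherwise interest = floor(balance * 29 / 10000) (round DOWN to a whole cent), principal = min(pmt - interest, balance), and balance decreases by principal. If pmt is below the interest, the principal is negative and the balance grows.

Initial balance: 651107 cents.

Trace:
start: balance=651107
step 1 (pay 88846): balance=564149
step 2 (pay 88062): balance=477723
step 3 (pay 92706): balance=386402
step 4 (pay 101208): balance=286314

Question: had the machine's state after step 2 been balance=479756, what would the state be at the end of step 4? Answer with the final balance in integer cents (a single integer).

state after step 2 := balance=479756
step 3 (pay 92706): balance=388441
step 4 (pay 101208): balance=288359

288359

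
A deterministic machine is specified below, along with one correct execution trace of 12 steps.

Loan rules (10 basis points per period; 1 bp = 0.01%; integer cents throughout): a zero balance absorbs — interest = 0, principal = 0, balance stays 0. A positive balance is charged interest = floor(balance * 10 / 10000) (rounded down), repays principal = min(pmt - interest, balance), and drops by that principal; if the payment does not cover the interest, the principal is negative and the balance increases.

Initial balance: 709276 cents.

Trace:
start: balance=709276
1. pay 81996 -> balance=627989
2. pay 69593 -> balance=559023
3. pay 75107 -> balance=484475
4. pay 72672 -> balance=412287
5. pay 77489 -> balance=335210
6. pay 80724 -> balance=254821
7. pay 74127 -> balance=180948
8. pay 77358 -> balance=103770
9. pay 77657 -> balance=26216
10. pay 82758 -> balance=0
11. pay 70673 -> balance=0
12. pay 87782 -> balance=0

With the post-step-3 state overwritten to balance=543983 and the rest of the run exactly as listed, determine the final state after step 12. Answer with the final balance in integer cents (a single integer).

state after step 3 := balance=543983
4. pay 72672 -> balance=471854
5. pay 77489 -> balance=394836
6. pay 80724 -> balance=314506
7. pay 74127 -> balance=240693
8. pay 77358 -> balance=163575
9. pay 77657 -> balance=86081
10. pay 82758 -> balance=3409
11. pay 70673 -> balance=0
12. pay 87782 -> balance=0

0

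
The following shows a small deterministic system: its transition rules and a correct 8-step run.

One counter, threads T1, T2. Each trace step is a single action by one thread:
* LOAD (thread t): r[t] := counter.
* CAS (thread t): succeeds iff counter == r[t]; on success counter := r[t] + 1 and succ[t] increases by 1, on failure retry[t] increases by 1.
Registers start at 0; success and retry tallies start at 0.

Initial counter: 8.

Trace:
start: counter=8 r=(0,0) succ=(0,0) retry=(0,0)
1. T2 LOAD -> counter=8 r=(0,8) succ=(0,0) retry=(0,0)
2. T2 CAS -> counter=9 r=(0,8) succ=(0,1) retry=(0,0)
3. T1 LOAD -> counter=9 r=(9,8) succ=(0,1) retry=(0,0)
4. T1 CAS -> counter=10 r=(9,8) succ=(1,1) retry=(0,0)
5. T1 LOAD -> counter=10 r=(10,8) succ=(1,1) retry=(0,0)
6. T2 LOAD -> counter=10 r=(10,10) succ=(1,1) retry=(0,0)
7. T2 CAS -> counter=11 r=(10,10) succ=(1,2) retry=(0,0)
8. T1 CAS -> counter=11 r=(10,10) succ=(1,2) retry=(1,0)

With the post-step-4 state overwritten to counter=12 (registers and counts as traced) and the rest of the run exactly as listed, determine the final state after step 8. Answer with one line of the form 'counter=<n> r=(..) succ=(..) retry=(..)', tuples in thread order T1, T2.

state after step 4 := counter=12 r=(9,8) succ=(1,1) retry=(0,0)
5. T1 LOAD -> counter=12 r=(12,8) succ=(1,1) retry=(0,0)
6. T2 LOAD -> counter=12 r=(12,12) succ=(1,1) retry=(0,0)
7. T2 CAS -> counter=13 r=(12,12) succ=(1,2) retry=(0,0)
8. T1 CAS -> counter=13 r=(12,12) succ=(1,2) retry=(1,0)

counter=13 r=(12,12) succ=(1,2) retry=(1,0)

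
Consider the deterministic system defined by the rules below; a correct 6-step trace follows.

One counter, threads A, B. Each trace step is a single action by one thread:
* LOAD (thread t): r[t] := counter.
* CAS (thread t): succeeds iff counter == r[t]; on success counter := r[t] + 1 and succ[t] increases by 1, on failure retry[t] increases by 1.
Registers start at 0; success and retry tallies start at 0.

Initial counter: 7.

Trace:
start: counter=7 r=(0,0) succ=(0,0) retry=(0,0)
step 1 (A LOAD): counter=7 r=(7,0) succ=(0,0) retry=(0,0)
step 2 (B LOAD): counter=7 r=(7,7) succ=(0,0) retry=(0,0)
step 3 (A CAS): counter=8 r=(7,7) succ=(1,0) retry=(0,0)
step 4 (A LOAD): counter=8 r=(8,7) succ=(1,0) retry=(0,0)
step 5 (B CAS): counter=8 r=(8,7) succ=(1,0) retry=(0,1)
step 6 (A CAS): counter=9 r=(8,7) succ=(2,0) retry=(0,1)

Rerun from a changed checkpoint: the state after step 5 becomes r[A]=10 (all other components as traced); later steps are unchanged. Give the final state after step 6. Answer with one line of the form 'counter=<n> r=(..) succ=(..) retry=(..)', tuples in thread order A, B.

counter=8 r=(10,7) succ=(1,0) retry=(1,1)

state after step 5 := counter=8 r=(10,7) succ=(1,0) retry=(0,1)
step 6 (A CAS): counter=8 r=(10,7) succ=(1,0) retry=(1,1)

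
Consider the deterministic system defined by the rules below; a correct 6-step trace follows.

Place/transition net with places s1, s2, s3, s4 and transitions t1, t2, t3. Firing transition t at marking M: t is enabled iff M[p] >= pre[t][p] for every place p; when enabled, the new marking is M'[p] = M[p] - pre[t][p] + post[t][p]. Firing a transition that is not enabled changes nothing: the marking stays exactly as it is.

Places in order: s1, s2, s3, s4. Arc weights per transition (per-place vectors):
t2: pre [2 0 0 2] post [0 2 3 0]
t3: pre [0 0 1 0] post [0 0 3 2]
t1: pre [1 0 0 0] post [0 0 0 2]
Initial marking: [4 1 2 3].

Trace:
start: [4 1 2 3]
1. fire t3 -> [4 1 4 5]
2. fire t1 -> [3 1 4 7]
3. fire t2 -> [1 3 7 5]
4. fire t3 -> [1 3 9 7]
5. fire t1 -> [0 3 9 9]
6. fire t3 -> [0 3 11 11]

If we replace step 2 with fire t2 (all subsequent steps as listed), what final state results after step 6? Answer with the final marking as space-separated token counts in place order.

0 5 14 5

(re-executing from step 2 with the substitution; state before step 2: [4 1 4 5])
2. fire t2 -> [2 3 7 3]
3. fire t2 -> [0 5 10 1]
4. fire t3 -> [0 5 12 3]
5. fire t1 -> [0 5 12 3]
6. fire t3 -> [0 5 14 5]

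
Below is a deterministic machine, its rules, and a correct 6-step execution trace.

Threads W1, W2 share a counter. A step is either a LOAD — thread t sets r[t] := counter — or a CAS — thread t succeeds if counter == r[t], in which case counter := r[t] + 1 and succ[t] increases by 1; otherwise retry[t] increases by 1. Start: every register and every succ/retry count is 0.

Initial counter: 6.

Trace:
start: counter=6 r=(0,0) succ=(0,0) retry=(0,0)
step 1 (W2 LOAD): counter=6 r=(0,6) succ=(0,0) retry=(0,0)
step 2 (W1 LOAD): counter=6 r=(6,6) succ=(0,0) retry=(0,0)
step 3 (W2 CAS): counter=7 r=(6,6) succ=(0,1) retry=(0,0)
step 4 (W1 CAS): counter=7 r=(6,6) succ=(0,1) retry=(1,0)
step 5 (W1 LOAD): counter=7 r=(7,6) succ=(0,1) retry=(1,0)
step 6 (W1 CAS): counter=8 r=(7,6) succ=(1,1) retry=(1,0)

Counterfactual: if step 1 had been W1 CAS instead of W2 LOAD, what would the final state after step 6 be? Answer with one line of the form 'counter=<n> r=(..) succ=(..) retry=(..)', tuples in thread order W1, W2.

(re-executing from step 1 with the substitution; state before step 1: counter=6 r=(0,0) succ=(0,0) retry=(0,0))
step 1 (W1 CAS): counter=6 r=(0,0) succ=(0,0) retry=(1,0)
step 2 (W1 LOAD): counter=6 r=(6,0) succ=(0,0) retry=(1,0)
step 3 (W2 CAS): counter=6 r=(6,0) succ=(0,0) retry=(1,1)
step 4 (W1 CAS): counter=7 r=(6,0) succ=(1,0) retry=(1,1)
step 5 (W1 LOAD): counter=7 r=(7,0) succ=(1,0) retry=(1,1)
step 6 (W1 CAS): counter=8 r=(7,0) succ=(2,0) retry=(1,1)

counter=8 r=(7,0) succ=(2,0) retry=(1,1)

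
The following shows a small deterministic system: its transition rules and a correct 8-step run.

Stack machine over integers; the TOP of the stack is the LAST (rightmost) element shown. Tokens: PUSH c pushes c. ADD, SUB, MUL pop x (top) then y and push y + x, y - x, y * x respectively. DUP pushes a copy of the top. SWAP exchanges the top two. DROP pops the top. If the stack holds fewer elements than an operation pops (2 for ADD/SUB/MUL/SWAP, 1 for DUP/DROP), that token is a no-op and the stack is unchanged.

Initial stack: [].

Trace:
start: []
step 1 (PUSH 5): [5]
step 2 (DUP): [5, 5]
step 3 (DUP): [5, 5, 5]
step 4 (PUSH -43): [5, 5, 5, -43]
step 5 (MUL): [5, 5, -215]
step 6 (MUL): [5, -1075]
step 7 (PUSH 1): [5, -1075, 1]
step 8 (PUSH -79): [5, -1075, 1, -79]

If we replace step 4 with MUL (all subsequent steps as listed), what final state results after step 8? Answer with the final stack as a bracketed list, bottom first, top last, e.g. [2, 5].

(re-executing from step 4 with the substitution; state before step 4: [5, 5, 5])
step 4 (MUL): [5, 25]
step 5 (MUL): [125]
step 6 (MUL): [125]
step 7 (PUSH 1): [125, 1]
step 8 (PUSH -79): [125, 1, -79]

[125, 1, -79]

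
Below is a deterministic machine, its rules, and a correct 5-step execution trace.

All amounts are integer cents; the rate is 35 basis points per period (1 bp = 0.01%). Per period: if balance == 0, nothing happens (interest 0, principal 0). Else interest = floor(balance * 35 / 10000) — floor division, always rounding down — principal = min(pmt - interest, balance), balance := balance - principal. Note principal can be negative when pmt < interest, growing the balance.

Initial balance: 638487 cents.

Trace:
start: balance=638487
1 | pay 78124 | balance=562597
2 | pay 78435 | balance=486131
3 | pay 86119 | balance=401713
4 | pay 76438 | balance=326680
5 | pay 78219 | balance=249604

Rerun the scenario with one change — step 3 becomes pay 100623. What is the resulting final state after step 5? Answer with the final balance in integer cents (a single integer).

234999

(re-executing from step 3 with the substitution; state before step 3: balance=486131)
3 | pay 100623 | balance=387209
4 | pay 76438 | balance=312126
5 | pay 78219 | balance=234999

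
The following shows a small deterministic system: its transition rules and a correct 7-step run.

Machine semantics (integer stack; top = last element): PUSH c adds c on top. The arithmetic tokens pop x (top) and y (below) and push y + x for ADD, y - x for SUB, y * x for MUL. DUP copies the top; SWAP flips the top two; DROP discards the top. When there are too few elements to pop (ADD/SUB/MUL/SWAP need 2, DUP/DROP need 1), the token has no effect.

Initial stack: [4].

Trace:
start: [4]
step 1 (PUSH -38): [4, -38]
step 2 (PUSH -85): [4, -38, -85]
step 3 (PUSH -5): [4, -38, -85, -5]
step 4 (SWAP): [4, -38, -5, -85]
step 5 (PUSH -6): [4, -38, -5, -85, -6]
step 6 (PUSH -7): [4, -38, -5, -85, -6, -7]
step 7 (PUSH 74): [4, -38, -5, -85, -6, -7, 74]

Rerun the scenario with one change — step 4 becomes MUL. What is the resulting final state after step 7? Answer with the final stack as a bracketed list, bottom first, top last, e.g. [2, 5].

(re-executing from step 4 with the substitution; state before step 4: [4, -38, -85, -5])
step 4 (MUL): [4, -38, 425]
step 5 (PUSH -6): [4, -38, 425, -6]
step 6 (PUSH -7): [4, -38, 425, -6, -7]
step 7 (PUSH 74): [4, -38, 425, -6, -7, 74]

[4, -38, 425, -6, -7, 74]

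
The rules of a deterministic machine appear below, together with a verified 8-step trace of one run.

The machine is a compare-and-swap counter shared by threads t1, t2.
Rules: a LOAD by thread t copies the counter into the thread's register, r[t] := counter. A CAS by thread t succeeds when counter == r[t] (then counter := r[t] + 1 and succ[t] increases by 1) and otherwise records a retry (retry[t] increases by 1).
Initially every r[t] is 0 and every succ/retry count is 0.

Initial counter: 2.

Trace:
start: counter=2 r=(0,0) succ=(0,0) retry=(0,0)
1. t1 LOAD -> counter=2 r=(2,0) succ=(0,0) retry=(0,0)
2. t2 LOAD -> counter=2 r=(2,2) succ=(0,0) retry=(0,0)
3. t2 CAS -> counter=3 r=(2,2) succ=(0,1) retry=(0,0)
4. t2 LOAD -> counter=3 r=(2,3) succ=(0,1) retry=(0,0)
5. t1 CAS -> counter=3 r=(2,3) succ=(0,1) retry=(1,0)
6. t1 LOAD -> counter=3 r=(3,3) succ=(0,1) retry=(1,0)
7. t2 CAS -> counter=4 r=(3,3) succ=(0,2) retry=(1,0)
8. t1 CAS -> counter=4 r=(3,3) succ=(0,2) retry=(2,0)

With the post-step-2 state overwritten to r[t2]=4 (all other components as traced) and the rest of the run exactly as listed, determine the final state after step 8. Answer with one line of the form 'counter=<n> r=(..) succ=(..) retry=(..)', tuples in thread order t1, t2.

state after step 2 := counter=2 r=(2,4) succ=(0,0) retry=(0,0)
3. t2 CAS -> counter=2 r=(2,4) succ=(0,0) retry=(0,1)
4. t2 LOAD -> counter=2 r=(2,2) succ=(0,0) retry=(0,1)
5. t1 CAS -> counter=3 r=(2,2) succ=(1,0) retry=(0,1)
6. t1 LOAD -> counter=3 r=(3,2) succ=(1,0) retry=(0,1)
7. t2 CAS -> counter=3 r=(3,2) succ=(1,0) retry=(0,2)
8. t1 CAS -> counter=4 r=(3,2) succ=(2,0) retry=(0,2)

counter=4 r=(3,2) succ=(2,0) retry=(0,2)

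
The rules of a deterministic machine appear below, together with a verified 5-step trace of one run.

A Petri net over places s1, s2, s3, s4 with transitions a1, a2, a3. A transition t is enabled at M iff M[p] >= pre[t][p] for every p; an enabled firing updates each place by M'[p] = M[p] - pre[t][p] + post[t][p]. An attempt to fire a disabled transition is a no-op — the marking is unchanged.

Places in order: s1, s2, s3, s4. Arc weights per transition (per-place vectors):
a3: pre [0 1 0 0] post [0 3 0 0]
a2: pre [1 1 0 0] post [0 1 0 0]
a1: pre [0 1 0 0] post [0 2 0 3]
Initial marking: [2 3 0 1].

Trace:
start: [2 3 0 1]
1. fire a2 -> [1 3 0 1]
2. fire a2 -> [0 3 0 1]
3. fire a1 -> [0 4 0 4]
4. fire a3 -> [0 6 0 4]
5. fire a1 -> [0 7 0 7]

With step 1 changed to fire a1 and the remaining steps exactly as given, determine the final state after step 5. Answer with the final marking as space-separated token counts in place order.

(re-executing from step 1 with the substitution; state before step 1: [2 3 0 1])
1. fire a1 -> [2 4 0 4]
2. fire a2 -> [1 4 0 4]
3. fire a1 -> [1 5 0 7]
4. fire a3 -> [1 7 0 7]
5. fire a1 -> [1 8 0 10]

1 8 0 10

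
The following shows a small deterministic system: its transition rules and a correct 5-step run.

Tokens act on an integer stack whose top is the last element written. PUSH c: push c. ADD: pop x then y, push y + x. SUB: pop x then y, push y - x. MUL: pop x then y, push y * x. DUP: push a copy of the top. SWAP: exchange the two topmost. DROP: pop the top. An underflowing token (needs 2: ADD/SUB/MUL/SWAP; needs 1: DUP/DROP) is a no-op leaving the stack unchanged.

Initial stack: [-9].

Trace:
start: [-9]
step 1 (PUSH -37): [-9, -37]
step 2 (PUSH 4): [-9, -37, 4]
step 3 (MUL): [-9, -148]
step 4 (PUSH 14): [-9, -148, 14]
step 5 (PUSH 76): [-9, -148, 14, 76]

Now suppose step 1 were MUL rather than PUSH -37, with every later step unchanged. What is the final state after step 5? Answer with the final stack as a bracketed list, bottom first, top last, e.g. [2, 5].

[-36, 14, 76]

(re-executing from step 1 with the substitution; state before step 1: [-9])
step 1 (MUL): [-9]
step 2 (PUSH 4): [-9, 4]
step 3 (MUL): [-36]
step 4 (PUSH 14): [-36, 14]
step 5 (PUSH 76): [-36, 14, 76]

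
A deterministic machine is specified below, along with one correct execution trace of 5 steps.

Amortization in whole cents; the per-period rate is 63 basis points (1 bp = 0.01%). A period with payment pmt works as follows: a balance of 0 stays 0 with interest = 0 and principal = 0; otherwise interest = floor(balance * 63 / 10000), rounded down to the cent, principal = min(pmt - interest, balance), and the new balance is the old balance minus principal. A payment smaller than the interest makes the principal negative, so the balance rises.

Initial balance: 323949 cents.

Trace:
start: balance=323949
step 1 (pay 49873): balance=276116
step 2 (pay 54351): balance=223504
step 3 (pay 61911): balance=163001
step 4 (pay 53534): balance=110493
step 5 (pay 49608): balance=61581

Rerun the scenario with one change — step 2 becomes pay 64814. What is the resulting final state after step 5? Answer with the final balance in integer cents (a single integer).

(re-executing from step 2 with the substitution; state before step 2: balance=276116)
step 2 (pay 64814): balance=213041
step 3 (pay 61911): balance=152472
step 4 (pay 53534): balance=99898
step 5 (pay 49608): balance=50919

50919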